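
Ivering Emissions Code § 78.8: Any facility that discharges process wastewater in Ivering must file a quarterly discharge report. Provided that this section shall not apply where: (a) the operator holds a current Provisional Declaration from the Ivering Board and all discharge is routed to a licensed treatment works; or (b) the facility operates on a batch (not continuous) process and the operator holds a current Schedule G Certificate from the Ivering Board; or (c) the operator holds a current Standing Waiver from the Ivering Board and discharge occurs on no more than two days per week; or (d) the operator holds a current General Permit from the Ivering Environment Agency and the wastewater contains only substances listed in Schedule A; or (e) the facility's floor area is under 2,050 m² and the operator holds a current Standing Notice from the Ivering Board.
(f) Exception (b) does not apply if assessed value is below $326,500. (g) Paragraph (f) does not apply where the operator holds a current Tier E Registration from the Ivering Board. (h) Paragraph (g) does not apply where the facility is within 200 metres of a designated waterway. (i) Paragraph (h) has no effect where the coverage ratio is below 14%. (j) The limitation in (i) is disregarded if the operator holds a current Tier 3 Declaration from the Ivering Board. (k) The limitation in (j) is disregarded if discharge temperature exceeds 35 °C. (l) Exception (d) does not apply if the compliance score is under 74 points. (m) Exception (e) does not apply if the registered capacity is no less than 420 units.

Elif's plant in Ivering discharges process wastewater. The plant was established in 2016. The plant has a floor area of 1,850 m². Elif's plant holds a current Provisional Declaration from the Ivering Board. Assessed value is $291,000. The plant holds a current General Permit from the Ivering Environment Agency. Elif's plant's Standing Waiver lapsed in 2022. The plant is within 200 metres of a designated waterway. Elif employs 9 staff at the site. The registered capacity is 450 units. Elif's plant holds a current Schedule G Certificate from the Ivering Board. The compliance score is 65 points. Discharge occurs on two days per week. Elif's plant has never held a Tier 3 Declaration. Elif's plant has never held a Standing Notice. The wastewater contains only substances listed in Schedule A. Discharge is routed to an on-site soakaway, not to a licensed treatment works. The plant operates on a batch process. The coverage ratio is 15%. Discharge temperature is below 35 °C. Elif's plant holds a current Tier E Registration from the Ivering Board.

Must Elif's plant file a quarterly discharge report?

Exception (a) requires that all discharge is routed to a licensed treatment works; but discharge is not routed to a licensed treatment works, so (a) is unavailable.
Exception (b)'s conditions are all satisfied: the facility operates on a batch process; a current Schedule G Certificate is held. Turning to paragraphs (f)–(k): (f) operates against (b): assessed value is $291,000, below the $326,500 limit. (g) is engaged (a current Tier E Registration is held), but is itself disapplied by (h): (h) operates against (g): the plant is within 200 m of a designated waterway. (i) is not engaged (the coverage ratio is 15%, not below 14%), so (h) stands. So (b) is unavailable.
Exception (c) fails — there is no Standing Waiver in force.
Exception (d): a current General Permit is held; the wastewater is Schedule-A-only — every condition holds. But applying paragraph (l): (l) operates against (d): the compliance score is 65 points, under the 74 points limit. Exception (d) does not apply.
Exception (e) does not apply: there is no Standing Notice in force.
No exception applies. The general rule governs.

Yes — Elif's plant must file a quarterly discharge report.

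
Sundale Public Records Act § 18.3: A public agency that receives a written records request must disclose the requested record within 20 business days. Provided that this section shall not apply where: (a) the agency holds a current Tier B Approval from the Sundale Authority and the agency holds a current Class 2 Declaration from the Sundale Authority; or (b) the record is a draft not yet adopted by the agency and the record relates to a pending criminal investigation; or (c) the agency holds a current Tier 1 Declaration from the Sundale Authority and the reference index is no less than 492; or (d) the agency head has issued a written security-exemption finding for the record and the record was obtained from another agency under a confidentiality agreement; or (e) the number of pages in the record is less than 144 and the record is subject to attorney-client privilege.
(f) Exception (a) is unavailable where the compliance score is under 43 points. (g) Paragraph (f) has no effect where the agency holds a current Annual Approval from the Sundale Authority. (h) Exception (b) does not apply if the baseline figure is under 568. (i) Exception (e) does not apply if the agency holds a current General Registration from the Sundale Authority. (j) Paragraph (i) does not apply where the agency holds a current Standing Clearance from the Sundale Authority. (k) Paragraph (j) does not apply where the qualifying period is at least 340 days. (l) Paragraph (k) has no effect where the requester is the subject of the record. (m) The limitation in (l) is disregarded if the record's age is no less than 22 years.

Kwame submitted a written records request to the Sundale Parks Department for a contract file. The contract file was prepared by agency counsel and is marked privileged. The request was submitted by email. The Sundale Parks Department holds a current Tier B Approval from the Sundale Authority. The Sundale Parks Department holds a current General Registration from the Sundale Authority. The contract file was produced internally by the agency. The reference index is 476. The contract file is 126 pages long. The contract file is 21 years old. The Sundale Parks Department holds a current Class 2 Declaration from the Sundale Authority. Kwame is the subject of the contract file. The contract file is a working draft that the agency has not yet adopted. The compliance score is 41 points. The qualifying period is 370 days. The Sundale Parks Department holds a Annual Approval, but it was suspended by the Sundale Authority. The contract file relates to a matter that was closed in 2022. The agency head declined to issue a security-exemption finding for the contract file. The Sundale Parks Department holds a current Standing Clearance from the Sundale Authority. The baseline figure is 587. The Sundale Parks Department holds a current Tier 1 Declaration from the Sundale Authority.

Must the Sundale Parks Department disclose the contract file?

No — exception (e) applies; the Sundale Parks Department is not required to disclose the contract file.

All of (a)'s requirements are met (a current Tier B Approval is held; a current Class 2 Declaration is held). Turning to paragraphs (f)–(g): (f) operates against (a): the compliance score is 41 points, under the 43 points limit. (g) is inapplicable (the Annual Approval is not current), so (f) stands. Exception (a) does not apply.
Exception (b) does not apply: the contract file relates to a closed matter.
Exception (c) fails — the reference index is 476, short of 492.
Exception (d) does not apply: the agency head declined to issue a security-exemption finding.
All of (e)'s requirements are met (the number of pages in the record is 126, less than the 144 limit; the contract file is privileged). Considering the limiting provisions: (i) would limit (e) — a current General Registration is held — but (j) sets (i) aside: (j) is engaged — a current Standing Clearance is held. (k) applies (the qualifying period is 370 days, meeting the 340 days threshold), but is itself disapplied by (l): (l) is engaged — Kwame is the subject of the contract file. (m) is not engaged (the record's age is 21 years, short of 22 years), so (l) stands. (e) remains available.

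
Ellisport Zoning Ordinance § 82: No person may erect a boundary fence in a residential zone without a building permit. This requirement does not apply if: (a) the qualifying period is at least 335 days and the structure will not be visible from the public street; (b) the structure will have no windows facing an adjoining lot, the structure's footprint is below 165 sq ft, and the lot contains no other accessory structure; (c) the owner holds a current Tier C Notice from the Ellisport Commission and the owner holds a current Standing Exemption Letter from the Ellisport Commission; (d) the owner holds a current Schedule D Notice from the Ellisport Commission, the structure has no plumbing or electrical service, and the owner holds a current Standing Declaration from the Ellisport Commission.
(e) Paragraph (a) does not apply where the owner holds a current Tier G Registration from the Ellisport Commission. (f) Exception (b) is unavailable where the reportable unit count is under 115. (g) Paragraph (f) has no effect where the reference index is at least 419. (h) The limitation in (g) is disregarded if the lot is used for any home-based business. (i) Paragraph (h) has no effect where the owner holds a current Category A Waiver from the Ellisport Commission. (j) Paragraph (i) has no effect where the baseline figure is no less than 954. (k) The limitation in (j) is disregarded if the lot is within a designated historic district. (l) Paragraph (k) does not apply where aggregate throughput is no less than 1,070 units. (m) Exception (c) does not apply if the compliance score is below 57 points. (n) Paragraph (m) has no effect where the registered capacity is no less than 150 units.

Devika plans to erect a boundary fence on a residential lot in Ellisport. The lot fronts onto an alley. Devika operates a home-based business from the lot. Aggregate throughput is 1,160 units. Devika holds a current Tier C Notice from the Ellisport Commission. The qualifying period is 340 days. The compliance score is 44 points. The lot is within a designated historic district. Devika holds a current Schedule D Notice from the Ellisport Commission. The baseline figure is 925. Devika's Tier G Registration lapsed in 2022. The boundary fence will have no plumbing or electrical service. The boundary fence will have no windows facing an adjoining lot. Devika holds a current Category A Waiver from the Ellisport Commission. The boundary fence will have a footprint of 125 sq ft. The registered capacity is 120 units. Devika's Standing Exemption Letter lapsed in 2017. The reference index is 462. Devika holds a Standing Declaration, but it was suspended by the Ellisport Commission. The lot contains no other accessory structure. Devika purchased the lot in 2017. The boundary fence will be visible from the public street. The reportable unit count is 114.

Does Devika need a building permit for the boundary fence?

Exception (a) does not apply: the structure will be visible from the street.
Exception (b): no windows face an adjoining lot; the structure's footprint is 125 sq ft, below the 165 sq ft limit; the lot has no other accessory structure — every condition holds. Applying paragraphs (f)–(l): (f) would limit (b) — the reportable unit count is 114, under the 115 limit — but (g) sets (f) aside: (g) applies — the reference index is 462, meeting the 419 threshold. (h) would limit (g) — a home-based business operates on the lot — but (i) sets (h) aside: (i) operates against (h): a current Category A Waiver is held. (j), which would lift (i), does not operate here — the baseline figure is 925, short of 954. Exception (b) stands.
Exception (c) requires that the owner holds a current Standing Exemption Letter from the Ellisport Commission; but there is no Standing Exemption Letter in force, so (c) is unavailable.
Exception (d) does not apply: there is no Standing Declaration in force.

No — exception (b) applies; Devika does not need a building permit.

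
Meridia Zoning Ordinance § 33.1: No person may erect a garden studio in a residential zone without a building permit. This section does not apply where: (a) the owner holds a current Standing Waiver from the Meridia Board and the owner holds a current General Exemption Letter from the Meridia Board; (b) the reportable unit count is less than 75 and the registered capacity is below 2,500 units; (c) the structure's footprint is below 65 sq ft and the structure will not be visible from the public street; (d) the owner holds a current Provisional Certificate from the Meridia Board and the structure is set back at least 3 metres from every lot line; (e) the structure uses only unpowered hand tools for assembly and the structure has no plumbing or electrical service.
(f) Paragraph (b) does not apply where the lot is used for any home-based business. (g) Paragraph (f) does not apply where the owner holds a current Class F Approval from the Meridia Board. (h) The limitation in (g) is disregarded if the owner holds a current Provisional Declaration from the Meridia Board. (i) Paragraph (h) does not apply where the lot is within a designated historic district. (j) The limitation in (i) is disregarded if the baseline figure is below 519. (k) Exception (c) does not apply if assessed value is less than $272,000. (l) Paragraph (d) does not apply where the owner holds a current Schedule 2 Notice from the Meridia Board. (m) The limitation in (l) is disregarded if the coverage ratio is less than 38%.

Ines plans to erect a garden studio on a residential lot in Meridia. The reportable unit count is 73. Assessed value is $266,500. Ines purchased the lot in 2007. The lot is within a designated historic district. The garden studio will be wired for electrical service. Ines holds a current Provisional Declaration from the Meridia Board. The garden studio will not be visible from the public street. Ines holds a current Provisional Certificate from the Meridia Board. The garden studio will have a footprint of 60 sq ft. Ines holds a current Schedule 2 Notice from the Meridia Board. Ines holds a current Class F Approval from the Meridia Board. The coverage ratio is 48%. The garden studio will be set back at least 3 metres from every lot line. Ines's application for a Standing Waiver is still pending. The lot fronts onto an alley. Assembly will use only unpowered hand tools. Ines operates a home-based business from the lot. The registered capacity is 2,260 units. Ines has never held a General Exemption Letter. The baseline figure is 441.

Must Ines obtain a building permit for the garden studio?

Yes — Ines must obtain a building permit.

Exception (a) requires that the owner holds a current Standing Waiver from the Meridia Board; but there is no Standing Waiver in force, so (a) is unavailable.
Exception (b): the reportable unit count is 73, less than the 75 limit; the registered capacity is 2,260 units, below the 2,500 units limit — every condition holds. But applying paragraphs (f)–(j): (f) is triggered — a home-based business operates on the lot. (g) operates (a current Class F Approval is held), but is overridden by (h): (h) operates against (g): a current Provisional Declaration is held. (i) applies (the lot is in a historic district), but is displaced by (j): (j) operates against (i): the baseline figure is 441, below the 519 limit. So (b) is unavailable.
Exception (c): the structure's footprint is 60 sq ft, below the 65 sq ft limit; the structure will not be visible from the street — every condition holds. Turning to paragraph (k): (k) is triggered — assessed value is $266,500, less than the $272,000 limit. Exception (c) does not apply.
Exception (d): a current Provisional Certificate is held; the setback is at least 3 m on every side — every condition holds. But applying paragraphs (l)–(m): (l) operates against (d): a current Schedule 2 Notice is held. (m), which would lift (l), is not triggered — the coverage ratio is 48%, not less than 38%. Exception (d) does not apply.
Exception (e) requires that the structure has no plumbing or electrical service; but electrical service is planned, so (e) is unavailable.
Every exception is unavailable, so the rule governs.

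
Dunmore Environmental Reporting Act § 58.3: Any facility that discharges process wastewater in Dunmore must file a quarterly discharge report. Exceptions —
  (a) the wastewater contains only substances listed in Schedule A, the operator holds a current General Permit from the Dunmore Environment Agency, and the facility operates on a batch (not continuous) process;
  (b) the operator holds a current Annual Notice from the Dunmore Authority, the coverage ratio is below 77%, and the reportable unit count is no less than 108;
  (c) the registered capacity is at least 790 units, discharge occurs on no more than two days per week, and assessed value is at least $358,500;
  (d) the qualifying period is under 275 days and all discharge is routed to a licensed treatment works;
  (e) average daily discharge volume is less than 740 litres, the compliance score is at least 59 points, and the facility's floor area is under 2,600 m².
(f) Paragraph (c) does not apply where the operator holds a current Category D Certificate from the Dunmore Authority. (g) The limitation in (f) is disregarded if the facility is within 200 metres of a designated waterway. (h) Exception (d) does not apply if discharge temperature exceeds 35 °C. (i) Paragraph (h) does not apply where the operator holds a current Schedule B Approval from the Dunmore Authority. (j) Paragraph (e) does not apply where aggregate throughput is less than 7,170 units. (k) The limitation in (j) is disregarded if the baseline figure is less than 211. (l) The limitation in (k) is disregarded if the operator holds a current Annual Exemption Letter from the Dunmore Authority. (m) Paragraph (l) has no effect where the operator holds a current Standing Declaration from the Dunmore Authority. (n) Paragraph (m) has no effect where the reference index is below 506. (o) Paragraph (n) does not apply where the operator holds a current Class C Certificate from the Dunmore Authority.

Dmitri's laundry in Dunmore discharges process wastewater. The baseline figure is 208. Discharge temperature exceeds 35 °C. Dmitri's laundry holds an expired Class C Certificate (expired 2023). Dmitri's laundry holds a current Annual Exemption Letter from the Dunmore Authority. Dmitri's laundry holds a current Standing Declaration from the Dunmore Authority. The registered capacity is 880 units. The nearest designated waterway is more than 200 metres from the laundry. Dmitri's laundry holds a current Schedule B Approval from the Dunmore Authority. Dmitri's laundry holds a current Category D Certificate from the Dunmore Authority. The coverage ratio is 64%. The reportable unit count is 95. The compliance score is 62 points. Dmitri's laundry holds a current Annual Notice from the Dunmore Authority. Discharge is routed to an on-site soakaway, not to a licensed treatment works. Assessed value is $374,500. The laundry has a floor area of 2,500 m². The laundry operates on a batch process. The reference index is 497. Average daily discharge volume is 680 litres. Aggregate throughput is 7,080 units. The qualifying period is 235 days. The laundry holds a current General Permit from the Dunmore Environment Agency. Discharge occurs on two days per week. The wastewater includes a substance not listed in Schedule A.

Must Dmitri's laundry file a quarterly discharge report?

Exception (a) requires that the wastewater contains only substances listed in Schedule A; but the wastewater includes a non-Schedule-A substance, so (a) is unavailable.
Exception (b) fails — the reportable unit count is 95, short of 108.
Exception (c) is satisfied on its face — the registered capacity is 880 units, meeting the 790 units threshold; discharge occurs on no more than two days per week; assessed value is $374,500, meeting the $358,500 threshold. However, paragraphs (f)–(g) must be considered: (f) applies — a current Category D Certificate is held. (g) is inapplicable (the laundry is more than 200 m from any designated waterway), so (f) stands. So (c) is unavailable.
Exception (d) does not apply: discharge is not routed to a licensed treatment works.
Exception (e): average daily discharge volume is 680 litres, less than the 740 litres limit; the compliance score is 62 points, meeting the 59 points threshold; the facility's floor area is 2,500 m², under the 2,600 m² limit — every condition holds. But applying paragraphs (j)–(o): (j) applies — aggregate throughput is 7,080 units, less than the 7,170 units limit. (k) is triggered (the baseline figure is 208, less than the 211 limit), but is itself disapplied by (l): (l) operates against (k): a current Annual Exemption Letter is held. (m) operates (a current Standing Declaration is held), but is overridden by (n): (n) operates against (m): the reference index is 497, below the 506 limit. (o) is inapplicable (the Class C Certificate is not current), so (n) stands. Exception (e) does not apply.
Every exception is unavailable, so the rule governs.

Yes — Dmitri's laundry must file a quarterly discharge report.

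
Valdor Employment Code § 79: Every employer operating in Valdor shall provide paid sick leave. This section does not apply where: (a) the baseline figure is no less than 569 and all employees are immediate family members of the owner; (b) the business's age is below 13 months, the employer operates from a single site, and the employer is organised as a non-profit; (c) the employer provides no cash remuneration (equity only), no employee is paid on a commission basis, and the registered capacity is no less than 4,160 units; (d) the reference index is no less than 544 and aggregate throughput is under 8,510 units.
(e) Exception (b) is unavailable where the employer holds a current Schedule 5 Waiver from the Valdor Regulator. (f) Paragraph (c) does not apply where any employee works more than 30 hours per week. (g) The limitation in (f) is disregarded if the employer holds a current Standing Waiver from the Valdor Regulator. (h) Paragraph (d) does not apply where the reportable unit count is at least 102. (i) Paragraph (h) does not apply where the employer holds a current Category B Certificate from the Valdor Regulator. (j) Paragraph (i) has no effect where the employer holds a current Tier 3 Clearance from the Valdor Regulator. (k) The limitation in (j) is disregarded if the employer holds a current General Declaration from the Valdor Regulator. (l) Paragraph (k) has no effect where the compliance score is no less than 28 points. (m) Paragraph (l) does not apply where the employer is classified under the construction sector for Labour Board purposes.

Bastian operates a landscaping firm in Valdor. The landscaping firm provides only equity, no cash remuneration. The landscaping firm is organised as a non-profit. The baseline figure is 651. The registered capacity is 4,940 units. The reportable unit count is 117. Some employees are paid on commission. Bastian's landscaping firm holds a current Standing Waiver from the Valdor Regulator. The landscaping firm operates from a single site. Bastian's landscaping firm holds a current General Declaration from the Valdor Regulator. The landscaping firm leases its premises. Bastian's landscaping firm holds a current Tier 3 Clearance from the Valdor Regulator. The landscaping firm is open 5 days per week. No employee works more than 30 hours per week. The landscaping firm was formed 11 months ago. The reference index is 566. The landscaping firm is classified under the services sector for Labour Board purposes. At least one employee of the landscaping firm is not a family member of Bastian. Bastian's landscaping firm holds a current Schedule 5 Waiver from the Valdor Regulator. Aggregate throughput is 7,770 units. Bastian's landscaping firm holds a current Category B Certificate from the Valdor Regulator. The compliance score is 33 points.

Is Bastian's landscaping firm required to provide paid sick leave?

Exception (a) does not apply: at least one employee is not a family member.
Exception (b): the business's age is 11 months, below the 13 months limit; the employer operates from a single site; the employer is a non-profit — every condition holds. Turning to paragraph (e): (e) is triggered — a current Schedule 5 Waiver is held. (b) is therefore removed.
Exception (c) requires that no employee is paid on a commission basis; but some employees are paid on commission, so (c) is unavailable.
All of (d)'s requirements are met (the reference index is 566, meeting the 544 threshold; aggregate throughput is 7,770 units, under the 8,510 units limit). Turning to paragraphs (h)–(m): (h) operates against (d): the reportable unit count is 117, meeting the 102 threshold. (i) applies (a current Category B Certificate is held), but is itself disapplied by (j): (j) is triggered — a current Tier 3 Clearance is held. (k) operates (a current General Declaration is held), but is displaced by (l): (l) operates — the compliance score is 33 points, meeting the 28 points threshold. (m) is inapplicable (the landscaping firm is classified under the services sector), so (l) stands. Exception (d) does not apply.
No exception is made out. Bastian's landscaping firm falls within the general rule.

Yes — Bastian's landscaping firm must provide paid sick leave.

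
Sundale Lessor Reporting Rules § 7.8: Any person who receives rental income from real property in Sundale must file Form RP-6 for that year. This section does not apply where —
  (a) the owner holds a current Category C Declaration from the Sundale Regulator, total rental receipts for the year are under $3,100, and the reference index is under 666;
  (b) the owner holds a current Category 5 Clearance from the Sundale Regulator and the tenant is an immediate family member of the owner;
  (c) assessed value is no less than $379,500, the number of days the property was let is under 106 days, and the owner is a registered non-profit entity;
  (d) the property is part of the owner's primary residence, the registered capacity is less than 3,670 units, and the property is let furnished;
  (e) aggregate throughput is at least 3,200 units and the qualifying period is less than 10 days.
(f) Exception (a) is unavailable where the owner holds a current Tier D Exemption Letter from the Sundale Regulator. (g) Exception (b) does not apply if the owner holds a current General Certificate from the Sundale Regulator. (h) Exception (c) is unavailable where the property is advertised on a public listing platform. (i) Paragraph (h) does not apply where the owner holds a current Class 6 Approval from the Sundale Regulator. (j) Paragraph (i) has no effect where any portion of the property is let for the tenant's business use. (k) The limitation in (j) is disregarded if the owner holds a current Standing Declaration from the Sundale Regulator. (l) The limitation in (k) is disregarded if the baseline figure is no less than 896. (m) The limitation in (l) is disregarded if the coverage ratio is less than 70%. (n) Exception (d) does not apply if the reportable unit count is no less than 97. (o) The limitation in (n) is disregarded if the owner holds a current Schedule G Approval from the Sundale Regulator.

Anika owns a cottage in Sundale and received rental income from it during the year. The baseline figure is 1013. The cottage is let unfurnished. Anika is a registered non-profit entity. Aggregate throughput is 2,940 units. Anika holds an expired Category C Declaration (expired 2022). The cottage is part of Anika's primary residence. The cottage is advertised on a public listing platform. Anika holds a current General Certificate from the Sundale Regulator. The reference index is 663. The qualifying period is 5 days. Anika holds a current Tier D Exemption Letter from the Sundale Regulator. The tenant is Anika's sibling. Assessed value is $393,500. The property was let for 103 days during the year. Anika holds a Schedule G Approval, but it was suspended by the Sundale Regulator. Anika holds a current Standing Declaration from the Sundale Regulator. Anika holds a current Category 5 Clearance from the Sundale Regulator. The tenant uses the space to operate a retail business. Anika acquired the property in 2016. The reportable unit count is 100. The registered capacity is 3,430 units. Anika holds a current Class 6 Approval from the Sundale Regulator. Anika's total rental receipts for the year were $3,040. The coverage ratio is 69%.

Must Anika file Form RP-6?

No — exception (c) applies; Anika is not required to file Form RP-6.

Exception (a) requires that the owner holds a current Category C Declaration from the Sundale Regulator; but there is no Category C Declaration in force, so (a) is unavailable.
Exception (b) is satisfied on its face — a current Category 5 Clearance is held; the tenant is an immediate family member. But applying paragraph (g): (g) operates against (b): a current General Certificate is held. Exception (b) does not apply.
Exception (c) is satisfied on its face — assessed value is $393,500, meeting the $379,500 threshold; the number of days the property was let is 103 days, under the 106 days limit; Anika is a registered non-profit. Applying paragraphs (h)–(m): (h) is triggered (the property is publicly advertised), but is itself disapplied by (i): (i) is engaged — a current Class 6 Approval is held. (j) operates (the space is let for business use), but is displaced by (k): (k) is engaged — a current Standing Declaration is held. (l) is engaged (the baseline figure is 1,013, meeting the 896 threshold), but is set aside by (m): (m) operates against (l): the coverage ratio is 69%, less than the 70% limit. (c) remains available.
Exception (d) fails — the property is let unfurnished.
Exception (e) does not apply: aggregate throughput is 2,940 units, short of 3,200 units.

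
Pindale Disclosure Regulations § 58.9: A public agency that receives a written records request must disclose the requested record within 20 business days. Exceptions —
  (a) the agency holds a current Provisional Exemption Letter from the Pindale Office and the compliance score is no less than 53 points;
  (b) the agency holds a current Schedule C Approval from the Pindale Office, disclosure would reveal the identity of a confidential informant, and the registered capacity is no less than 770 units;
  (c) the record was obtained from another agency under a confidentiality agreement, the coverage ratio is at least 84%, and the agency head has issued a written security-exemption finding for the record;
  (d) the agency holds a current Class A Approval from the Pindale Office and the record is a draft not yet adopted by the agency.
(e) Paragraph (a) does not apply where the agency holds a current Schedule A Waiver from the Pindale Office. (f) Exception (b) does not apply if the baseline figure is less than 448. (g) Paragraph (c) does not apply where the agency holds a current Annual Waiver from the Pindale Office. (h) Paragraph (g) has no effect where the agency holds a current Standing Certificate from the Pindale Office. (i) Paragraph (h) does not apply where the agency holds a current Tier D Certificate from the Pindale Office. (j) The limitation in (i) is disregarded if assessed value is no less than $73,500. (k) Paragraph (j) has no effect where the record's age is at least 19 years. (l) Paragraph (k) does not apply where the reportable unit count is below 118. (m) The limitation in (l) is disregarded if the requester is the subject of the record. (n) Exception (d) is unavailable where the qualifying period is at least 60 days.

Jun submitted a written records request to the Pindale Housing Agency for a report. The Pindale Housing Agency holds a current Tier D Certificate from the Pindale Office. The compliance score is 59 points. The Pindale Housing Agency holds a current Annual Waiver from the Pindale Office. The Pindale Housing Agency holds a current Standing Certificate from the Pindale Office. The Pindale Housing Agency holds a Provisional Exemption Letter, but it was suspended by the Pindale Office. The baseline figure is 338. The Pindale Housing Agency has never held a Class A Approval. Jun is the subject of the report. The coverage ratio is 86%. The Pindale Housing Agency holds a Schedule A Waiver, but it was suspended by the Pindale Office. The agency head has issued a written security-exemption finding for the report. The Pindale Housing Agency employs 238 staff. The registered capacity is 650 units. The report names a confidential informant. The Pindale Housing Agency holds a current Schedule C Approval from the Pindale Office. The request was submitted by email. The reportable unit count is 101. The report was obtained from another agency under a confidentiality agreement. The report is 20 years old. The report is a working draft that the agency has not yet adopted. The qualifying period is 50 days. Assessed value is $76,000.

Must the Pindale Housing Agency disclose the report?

Exception (a) requires that the agency holds a current Provisional Exemption Letter from the Pindale Office; but the Provisional Exemption Letter is not current, so (a) is unavailable.
Exception (b) does not apply: the registered capacity is 650 units, short of 770 units.
Exception (c) is satisfied on its face — the report was obtained under a confidentiality agreement; the coverage ratio is 86%, meeting the 84% threshold; a written security-exemption finding has been issued. But: (g) operates against (c): a current Annual Waiver is held. (h) is triggered (a current Standing Certificate is held), but is set aside by (i): (i) is engaged — a current Tier D Certificate is held. (j) is triggered (assessed value is $76,000, meeting the $73,500 threshold), but is itself disapplied by (k): (k) operates against (j): the record's age is 20 years, meeting the 19 years threshold. (l) is engaged (the reportable unit count is 101, below the 118 limit), but is displaced by (m): (m) applies — Jun is the subject of the report. So (c) is unavailable.
Exception (d) does not apply: the Class A Approval is not current.
No exception displaces § 58.9.

Yes — the Pindale Housing Agency must disclose the report.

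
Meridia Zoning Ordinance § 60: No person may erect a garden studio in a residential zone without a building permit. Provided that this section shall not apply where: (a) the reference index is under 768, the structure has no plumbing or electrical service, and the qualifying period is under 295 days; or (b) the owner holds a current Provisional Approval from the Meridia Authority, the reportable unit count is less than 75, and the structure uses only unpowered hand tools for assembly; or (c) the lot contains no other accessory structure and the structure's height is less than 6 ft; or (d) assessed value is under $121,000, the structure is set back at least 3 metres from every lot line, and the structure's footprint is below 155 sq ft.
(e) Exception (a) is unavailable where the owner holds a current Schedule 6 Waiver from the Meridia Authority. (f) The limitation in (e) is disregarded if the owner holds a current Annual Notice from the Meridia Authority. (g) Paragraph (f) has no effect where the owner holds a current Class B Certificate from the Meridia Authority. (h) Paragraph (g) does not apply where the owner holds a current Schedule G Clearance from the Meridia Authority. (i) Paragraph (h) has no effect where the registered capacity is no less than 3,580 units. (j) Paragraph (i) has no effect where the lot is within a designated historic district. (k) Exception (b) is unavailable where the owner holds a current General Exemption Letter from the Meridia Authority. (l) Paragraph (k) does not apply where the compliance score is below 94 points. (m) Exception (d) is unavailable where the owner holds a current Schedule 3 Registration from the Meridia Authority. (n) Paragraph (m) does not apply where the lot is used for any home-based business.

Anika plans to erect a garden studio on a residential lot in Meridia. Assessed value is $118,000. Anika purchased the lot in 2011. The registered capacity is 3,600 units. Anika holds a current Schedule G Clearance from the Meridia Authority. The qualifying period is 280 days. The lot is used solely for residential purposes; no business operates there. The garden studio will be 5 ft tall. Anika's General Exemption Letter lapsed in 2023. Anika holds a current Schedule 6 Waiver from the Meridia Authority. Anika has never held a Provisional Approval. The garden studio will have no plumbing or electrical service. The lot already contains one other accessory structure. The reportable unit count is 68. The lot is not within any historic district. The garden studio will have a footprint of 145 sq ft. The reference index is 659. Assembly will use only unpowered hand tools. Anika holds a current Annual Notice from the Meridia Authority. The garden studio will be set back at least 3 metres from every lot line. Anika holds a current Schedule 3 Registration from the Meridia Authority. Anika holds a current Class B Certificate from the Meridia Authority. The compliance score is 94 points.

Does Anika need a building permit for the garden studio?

Exception (a): the reference index is 659, under the 768 limit; there is no plumbing or electrical service; the qualifying period is 280 days, under the 295 days limit — every condition holds. But: (e) operates against (a): a current Schedule 6 Waiver is held. (f) operates (a current Annual Notice is held), but is displaced by (g): (g) operates against (f): a current Class B Certificate is held. (h) would limit (g) — a current Schedule G Clearance is held — but (i) sets (h) aside: (i) operates — the registered capacity is 3,600 units, meeting the 3,580 units threshold. (j) is not engaged (the lot is not in a historic district), so (i) stands. (a) is therefore removed.
Exception (b) does not apply: there is no Provisional Approval in force.
Exception (c) fails — the lot already has another accessory structure.
Exception (d) is satisfied on its face — assessed value is $118,000, under the $121,000 limit; the setback is at least 3 m on every side; the structure's footprint is 145 sq ft, below the 155 sq ft limit. However, paragraphs (m)–(n) must be considered: (m) operates against (d): a current Schedule 3 Registration is held. (n), which would lift (m), does not operate here — the lot is solely residential. (d) is therefore removed.
Every exception is unavailable, so the rule governs.

Yes — Anika must obtain a building permit.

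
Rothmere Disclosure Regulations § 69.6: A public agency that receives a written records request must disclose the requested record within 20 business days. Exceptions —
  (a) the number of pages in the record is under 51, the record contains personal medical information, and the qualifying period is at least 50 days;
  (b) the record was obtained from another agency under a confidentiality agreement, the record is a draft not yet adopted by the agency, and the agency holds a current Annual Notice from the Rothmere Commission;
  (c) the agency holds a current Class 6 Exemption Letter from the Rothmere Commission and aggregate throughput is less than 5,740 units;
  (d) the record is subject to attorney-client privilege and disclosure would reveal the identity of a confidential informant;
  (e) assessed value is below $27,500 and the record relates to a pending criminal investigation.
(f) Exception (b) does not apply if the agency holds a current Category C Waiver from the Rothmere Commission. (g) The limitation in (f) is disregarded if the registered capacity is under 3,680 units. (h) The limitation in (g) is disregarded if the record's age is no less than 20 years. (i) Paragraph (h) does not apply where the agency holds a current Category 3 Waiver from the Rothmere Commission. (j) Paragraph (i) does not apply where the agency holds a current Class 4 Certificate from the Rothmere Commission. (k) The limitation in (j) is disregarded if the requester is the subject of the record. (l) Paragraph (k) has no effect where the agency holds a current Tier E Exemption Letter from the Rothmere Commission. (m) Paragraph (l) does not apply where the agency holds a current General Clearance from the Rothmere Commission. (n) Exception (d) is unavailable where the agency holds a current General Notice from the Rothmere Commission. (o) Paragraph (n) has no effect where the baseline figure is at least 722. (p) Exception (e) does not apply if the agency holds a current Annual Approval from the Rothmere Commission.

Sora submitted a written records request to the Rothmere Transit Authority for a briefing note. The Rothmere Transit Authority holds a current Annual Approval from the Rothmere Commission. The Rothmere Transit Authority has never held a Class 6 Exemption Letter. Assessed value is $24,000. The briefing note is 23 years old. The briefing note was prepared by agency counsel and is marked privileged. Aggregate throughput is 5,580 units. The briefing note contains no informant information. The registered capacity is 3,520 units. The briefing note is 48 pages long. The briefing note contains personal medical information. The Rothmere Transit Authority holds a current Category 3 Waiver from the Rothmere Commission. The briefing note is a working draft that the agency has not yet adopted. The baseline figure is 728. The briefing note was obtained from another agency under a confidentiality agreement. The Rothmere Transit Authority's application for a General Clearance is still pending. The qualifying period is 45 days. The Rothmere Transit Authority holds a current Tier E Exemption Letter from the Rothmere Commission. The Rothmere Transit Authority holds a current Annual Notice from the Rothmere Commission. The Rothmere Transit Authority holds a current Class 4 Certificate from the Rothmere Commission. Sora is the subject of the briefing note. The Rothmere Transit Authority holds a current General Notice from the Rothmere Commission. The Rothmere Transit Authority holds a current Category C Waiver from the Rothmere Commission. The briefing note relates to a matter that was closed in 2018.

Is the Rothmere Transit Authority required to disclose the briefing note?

Exception (a) does not apply: the qualifying period is 45 days, short of 50 days.
Exception (b) is satisfied on its face — the briefing note was obtained under a confidentiality agreement; the briefing note is an unadopted draft; a current Annual Notice is held. But applying paragraphs (f)–(m): (f) operates against (b): a current Category C Waiver is held. (g) would limit (f) — the registered capacity is 3,520 units, under the 3,680 units limit — but (h) sets (g) aside: (h) operates — the record's age is 23 years, meeting the 20 years threshold. (i) would limit (h) — a current Category 3 Waiver is held — but (j) sets (i) aside: (j) is engaged — a current Class 4 Certificate is held. (k) would limit (j) — Sora is the subject of the briefing note — but (l) sets (k) aside: (l) operates — a current Tier E Exemption Letter is held. (m) is inapplicable (the General Clearance is not current), so (l) stands. (b) is therefore removed.
Exception (c) fails — there is no Class 6 Exemption Letter in force.
Exception (d) fails — the briefing note contains no informant information.
Exception (e) does not apply: the briefing note relates to a closed matter.
Every exception is unavailable, so the rule governs.

Yes — the Rothmere Transit Authority must disclose the briefing note.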